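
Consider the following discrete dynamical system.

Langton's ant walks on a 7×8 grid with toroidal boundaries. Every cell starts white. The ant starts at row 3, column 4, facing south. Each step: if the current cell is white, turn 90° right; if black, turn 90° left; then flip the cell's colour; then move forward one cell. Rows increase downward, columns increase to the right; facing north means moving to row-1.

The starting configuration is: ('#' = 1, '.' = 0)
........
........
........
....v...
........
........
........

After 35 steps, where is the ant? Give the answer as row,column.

0,4

t=0: ........
........
........
....v...
........
........
........
t=1: ........
........
........
...<#...
........
........
........
t=2: ........
........
...^....
...##...
........
........
........
t=3: ........
........
...#>...
...##...
........
........
........
t=4: ........
........
...##...
...#v...
........
........
........
t=5: ........
........
...##...
...#.>..
........
........
........
t=6: ........
........
...##...
...#.#..
.....v..
........
........
t=7: ........
........
...##...
...#.#..
....<#..
........
........
t=8: ........
........
...##...
...#^#..
....##..
........
........
t=9: ........
........
...##...
...##>..
....##..
........
........
t=10: ........
........
...##^..
...##...
....##..
........
........
t=11: ........
........
...###>.
...##...
....##..
........
........
t=12: ........
........
...####.
...##.v.
....##..
........
........
t=13: ........
........
...####.
...##<#.
....##..
........
........
t=14: ........
........
...##^#.
...####.
....##..
........
........
t=15: ........
........
...#<.#.
...####.
....##..
........
........
t=16: ........
........
...#..#.
...#v##.
....##..
........
........
t=17: ........
........
...#..#.
...#.>#.
....##..
........
........
t=18: ........
........
...#.^#.
...#..#.
....##..
........
........
t=19: ........
........
...#.#>.
...#..#.
....##..
........
........
t=20: ........
......^.
...#.#..
...#..#.
....##..
........
........
t=21: ........
......#>
...#.#..
...#..#.
....##..
........
........
t=22: ........
......##
...#.#.v
...#..#.
....##..
........
........
t=23: ........
......##
...#.#<#
...#..#.
....##..
........
........
t=24: ........
......^#
...#.###
...#..#.
....##..
........
........
t=25: ........
.....<.#
...#.###
...#..#.
....##..
........
........
t=26: .....^..
.....#.#
...#.###
...#..#.
....##..
........
........
t=27: .....#>.
.....#.#
...#.###
...#..#.
....##..
........
........
t=28: .....##.
.....#v#
...#.###
...#..#.
....##..
........
........
t=29: .....##.
.....<##
...#.###
...#..#.
....##..
........
........
t=30: .....##.
......##
...#.v##
...#..#.
....##..
........
........
t=31: .....##.
......##
...#..>#
...#..#.
....##..
........
........
t=32: .....##.
......^#
...#...#
...#..#.
....##..
........
........
t=33: .....##.
.....<.#
...#...#
...#..#.
....##..
........
........
t=34: .....^#.
.....#.#
...#...#
...#..#.
....##..
........
........
t=35: ....<.#.
.....#.#
...#...#
...#..#.
....##..
........
........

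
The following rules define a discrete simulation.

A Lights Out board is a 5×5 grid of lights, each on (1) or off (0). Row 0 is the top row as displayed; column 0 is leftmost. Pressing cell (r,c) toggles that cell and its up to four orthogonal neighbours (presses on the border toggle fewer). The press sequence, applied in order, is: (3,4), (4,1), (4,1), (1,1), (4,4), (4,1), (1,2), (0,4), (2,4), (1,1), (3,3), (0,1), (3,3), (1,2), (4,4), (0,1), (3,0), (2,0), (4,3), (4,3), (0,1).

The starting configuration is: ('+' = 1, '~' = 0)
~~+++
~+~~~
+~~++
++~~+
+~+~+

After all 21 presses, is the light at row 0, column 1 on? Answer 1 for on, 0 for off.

1

gen 0: ~~+++
~+~~~
+~~++
++~~+
+~+~+
gen 1: ~~+++
~+~~~
+~~+~
++~+~
+~+~~
gen 2: ~~+++
~+~~~
+~~+~
+~~+~
~+~~~
gen 3: ~~+++
~+~~~
+~~+~
++~+~
+~+~~
gen 4: ~++++
+~+~~
++~+~
++~+~
+~+~~
gen 5: ~++++
+~+~~
++~+~
++~++
+~+++
gen 6: ~++++
+~+~~
++~+~
+~~++
~+~++
gen 7: ~+~++
++~+~
++++~
+~~++
~+~++
gen 8: ~+~~~
++~++
++++~
+~~++
~+~++
gen 9: ~+~~~
++~+~
+++~+
+~~+~
~+~++
gen 10: ~~~~~
~~++~
+~+~+
+~~+~
~+~++
gen 11: ~~~~~
~~++~
+~+++
+~+~+
~+~~+
gen 12: +++~~
~+++~
+~+++
+~+~+
~+~~+
gen 13: +++~~
~+++~
+~+~+
+~~+~
~+~++
gen 14: ++~~~
~~~~~
+~~~+
+~~+~
~+~++
gen 15: ++~~~
~~~~~
+~~~+
+~~++
~+~~~
gen 16: ~~+~~
~+~~~
+~~~+
+~~++
~+~~~
gen 17: ~~+~~
~+~~~
~~~~+
~+~++
++~~~
gen 18: ~~+~~
++~~~
++~~+
++~++
++~~~
gen 19: ~~+~~
++~~~
++~~+
++~~+
+++++
gen 20: ~~+~~
++~~~
++~~+
++~++
++~~~
gen 21: ++~~~
+~~~~
++~~+
++~++
++~~~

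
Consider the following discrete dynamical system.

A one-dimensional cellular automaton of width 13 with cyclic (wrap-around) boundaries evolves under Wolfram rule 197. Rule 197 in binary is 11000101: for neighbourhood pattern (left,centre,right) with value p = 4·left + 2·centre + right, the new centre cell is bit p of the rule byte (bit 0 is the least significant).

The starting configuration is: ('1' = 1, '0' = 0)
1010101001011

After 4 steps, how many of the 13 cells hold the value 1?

0) 1010101001011
1) 1010101001001
2) 1010101001000
3) 1010101001010
4) 1010101001010

6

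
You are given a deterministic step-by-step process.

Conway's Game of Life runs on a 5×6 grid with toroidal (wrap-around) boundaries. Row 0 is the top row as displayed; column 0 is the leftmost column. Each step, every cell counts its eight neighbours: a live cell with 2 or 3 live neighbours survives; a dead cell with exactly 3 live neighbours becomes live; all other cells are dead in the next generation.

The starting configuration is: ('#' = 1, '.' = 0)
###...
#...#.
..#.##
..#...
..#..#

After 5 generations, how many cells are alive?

[0] ###...
#...#.
..#.##
..#...
..#..#
[1] #.##..
#.#.#.
.#..##
.##.##
#.##..
[2] #...#.
#.#.#.
......
......
#.....
[3] #..#..
.#.#..
......
......
.....#
[4] #.#.#.
..#...
......
......
......
[5] .#.#..
.#.#..
......
......
......

4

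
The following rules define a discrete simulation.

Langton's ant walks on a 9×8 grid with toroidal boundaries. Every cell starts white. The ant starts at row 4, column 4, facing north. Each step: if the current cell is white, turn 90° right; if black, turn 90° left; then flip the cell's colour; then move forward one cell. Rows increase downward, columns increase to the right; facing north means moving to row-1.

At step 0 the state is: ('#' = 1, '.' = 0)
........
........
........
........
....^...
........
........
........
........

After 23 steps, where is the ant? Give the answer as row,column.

step 0: ........
........
........
........
....^...
........
........
........
........
step 1: ........
........
........
........
....#>..
........
........
........
........
step 2: ........
........
........
........
....##..
.....v..
........
........
........
step 3: ........
........
........
........
....##..
....<#..
........
........
........
step 4: ........
........
........
........
....^#..
....##..
........
........
........
step 5: ........
........
........
........
...<.#..
....##..
........
........
........
step 6: ........
........
........
...^....
...#.#..
....##..
........
........
........
step 7: ........
........
........
...#>...
...#.#..
....##..
........
........
........
step 8: ........
........
........
...##...
...#v#..
....##..
........
........
........
step 9: ........
........
........
...##...
...<##..
....##..
........
........
........
step 10: ........
........
........
...##...
....##..
...v##..
........
........
........
step 11: ........
........
........
...##...
....##..
..<###..
........
........
........
step 12: ........
........
........
...##...
..^.##..
..####..
........
........
........
step 13: ........
........
........
...##...
..#>##..
..####..
........
........
........
step 14: ........
........
........
...##...
..####..
..#v##..
........
........
........
step 15: ........
........
........
...##...
..####..
..#.>#..
........
........
........
step 16: ........
........
........
...##...
..##^#..
..#..#..
........
........
........
step 17: ........
........
........
...##...
..#<.#..
..#..#..
........
........
........
step 18: ........
........
........
...##...
..#..#..
..#v.#..
........
........
........
step 19: ........
........
........
...##...
..#..#..
..<#.#..
........
........
........
step 20: ........
........
........
...##...
..#..#..
...#.#..
..v.....
........
........
step 21: ........
........
........
...##...
..#..#..
...#.#..
.<#.....
........
........
step 22: ........
........
........
...##...
..#..#..
.^.#.#..
.##.....
........
........
step 23: ........
........
........
...##...
..#..#..
.#>#.#..
.##.....
........
........

5,2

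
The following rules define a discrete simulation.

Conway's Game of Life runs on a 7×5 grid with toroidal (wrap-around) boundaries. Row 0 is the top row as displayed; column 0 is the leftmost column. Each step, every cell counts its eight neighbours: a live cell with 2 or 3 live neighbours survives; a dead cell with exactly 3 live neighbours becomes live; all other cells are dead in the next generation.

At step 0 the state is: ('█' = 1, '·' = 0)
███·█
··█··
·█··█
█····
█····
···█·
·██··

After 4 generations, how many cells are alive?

0) ███·█
··█··
·█··█
█····
█····
···█·
·██··
1) █····
··█·█
██···
██··█
····█
·██··
····█
2) █··██
····█
··██·
·█··█
··███
█··█·
██···
3) ·█·█·
█·█··
█·███
██··█
·██··
█··█·
·███·
4) █··██
█····
··█··
·····
··██·
█··██
██·█·

13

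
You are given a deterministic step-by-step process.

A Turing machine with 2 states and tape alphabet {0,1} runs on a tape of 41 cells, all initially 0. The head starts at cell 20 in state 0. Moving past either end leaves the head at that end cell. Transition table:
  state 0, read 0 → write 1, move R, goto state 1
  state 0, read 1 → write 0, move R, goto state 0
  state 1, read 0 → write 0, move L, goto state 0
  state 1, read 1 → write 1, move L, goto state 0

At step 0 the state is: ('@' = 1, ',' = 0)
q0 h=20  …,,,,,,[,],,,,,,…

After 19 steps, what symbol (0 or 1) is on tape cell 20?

0

step 0: q0 h=20  …,,,,,,[,],,,,,,…
step 1: q1 h=21  …,,,,,@[,],,,,,,…
step 2: q0 h=20  …,,,,,,[@],,,,,,…
step 3: q0 h=21  …,,,,,,[,],,,,,,…
step 4: q1 h=22  …,,,,,@[,],,,,,,…
step 5: q0 h=21  …,,,,,,[@],,,,,,…
step 6: q0 h=22  …,,,,,,[,],,,,,,…
step 7: q1 h=23  …,,,,,@[,],,,,,,…
step 8: q0 h=22  …,,,,,,[@],,,,,,…
step 9: q0 h=23  …,,,,,,[,],,,,,,…
step 10: q1 h=24  …,,,,,@[,],,,,,,…
step 11: q0 h=23  …,,,,,,[@],,,,,,…
step 12: q0 h=24  …,,,,,,[,],,,,,,…
step 13: q1 h=25  …,,,,,@[,],,,,,,…
step 14: q0 h=24  …,,,,,,[@],,,,,,…
step 15: q0 h=25  …,,,,,,[,],,,,,,…
step 16: q1 h=26  …,,,,,@[,],,,,,,…
step 17: q0 h=25  …,,,,,,[@],,,,,,…
step 18: q0 h=26  …,,,,,,[,],,,,,,…
step 19: q1 h=27  …,,,,,@[,],,,,,,…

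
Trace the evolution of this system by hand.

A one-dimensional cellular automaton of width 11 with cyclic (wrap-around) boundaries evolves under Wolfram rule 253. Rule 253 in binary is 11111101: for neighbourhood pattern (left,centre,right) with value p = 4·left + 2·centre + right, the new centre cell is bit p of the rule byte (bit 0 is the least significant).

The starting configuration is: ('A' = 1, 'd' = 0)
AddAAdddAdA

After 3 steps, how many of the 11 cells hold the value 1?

11

k=0  AddAAdddAdA
k=1  AAdAAAAdAAA
k=2  AAAAAAAAAAA
k=3  AAAAAAAAAAA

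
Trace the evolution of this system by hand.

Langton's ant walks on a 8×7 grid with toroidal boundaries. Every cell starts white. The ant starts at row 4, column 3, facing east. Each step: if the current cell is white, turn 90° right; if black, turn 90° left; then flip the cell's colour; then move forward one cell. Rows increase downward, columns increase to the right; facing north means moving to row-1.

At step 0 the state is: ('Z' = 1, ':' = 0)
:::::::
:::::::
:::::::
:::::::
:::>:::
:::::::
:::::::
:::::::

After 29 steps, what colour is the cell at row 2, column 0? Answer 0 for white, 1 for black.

k=0  :::::::
:::::::
:::::::
:::::::
:::>:::
:::::::
:::::::
:::::::
k=1  :::::::
:::::::
:::::::
:::::::
:::Z:::
:::v:::
:::::::
:::::::
k=2  :::::::
:::::::
:::::::
:::::::
:::Z:::
::<Z:::
:::::::
:::::::
k=3  :::::::
:::::::
:::::::
:::::::
::^Z:::
::ZZ:::
:::::::
:::::::
k=4  :::::::
:::::::
:::::::
:::::::
::Z>:::
::ZZ:::
:::::::
:::::::
k=5  :::::::
:::::::
:::::::
:::^:::
::Z::::
::ZZ:::
:::::::
:::::::
k=6  :::::::
:::::::
:::::::
:::Z>::
::Z::::
::ZZ:::
:::::::
:::::::
k=7  :::::::
:::::::
:::::::
:::ZZ::
::Z:v::
::ZZ:::
:::::::
:::::::
k=8  :::::::
:::::::
:::::::
:::ZZ::
::Z<Z::
::ZZ:::
:::::::
:::::::
k=9  :::::::
:::::::
:::::::
:::^Z::
::ZZZ::
::ZZ:::
:::::::
:::::::
k=10  :::::::
:::::::
:::::::
::<:Z::
::ZZZ::
::ZZ:::
:::::::
:::::::
k=11  :::::::
:::::::
::^::::
::Z:Z::
::ZZZ::
::ZZ:::
:::::::
:::::::
k=12  :::::::
:::::::
::Z>:::
::Z:Z::
::ZZZ::
::ZZ:::
:::::::
:::::::
k=13  :::::::
:::::::
::ZZ:::
::ZvZ::
::ZZZ::
::ZZ:::
:::::::
:::::::
k=14  :::::::
:::::::
::ZZ:::
::<ZZ::
::ZZZ::
::ZZ:::
:::::::
:::::::
k=15  :::::::
:::::::
::ZZ:::
:::ZZ::
::vZZ::
::ZZ:::
:::::::
:::::::
k=16  :::::::
:::::::
::ZZ:::
:::ZZ::
:::>Z::
::ZZ:::
:::::::
:::::::
k=17  :::::::
:::::::
::ZZ:::
:::^Z::
::::Z::
::ZZ:::
:::::::
:::::::
k=18  :::::::
:::::::
::ZZ:::
::<:Z::
::::Z::
::ZZ:::
:::::::
:::::::
k=19  :::::::
:::::::
::^Z:::
::Z:Z::
::::Z::
::ZZ:::
:::::::
:::::::
k=20  :::::::
:::::::
:<:Z:::
::Z:Z::
::::Z::
::ZZ:::
:::::::
:::::::
k=21  :::::::
:^:::::
:Z:Z:::
::Z:Z::
::::Z::
::ZZ:::
:::::::
:::::::
k=22  :::::::
:Z>::::
:Z:Z:::
::Z:Z::
::::Z::
::ZZ:::
:::::::
:::::::
k=23  :::::::
:ZZ::::
:ZvZ:::
::Z:Z::
::::Z::
::ZZ:::
:::::::
:::::::
k=24  :::::::
:ZZ::::
:<ZZ:::
::Z:Z::
::::Z::
::ZZ:::
:::::::
:::::::
k=25  :::::::
:ZZ::::
::ZZ:::
:vZ:Z::
::::Z::
::ZZ:::
:::::::
:::::::
k=26  :::::::
:ZZ::::
::ZZ:::
<ZZ:Z::
::::Z::
::ZZ:::
:::::::
:::::::
k=27  :::::::
:ZZ::::
^:ZZ:::
ZZZ:Z::
::::Z::
::ZZ:::
:::::::
:::::::
k=28  :::::::
:ZZ::::
Z>ZZ:::
ZZZ:Z::
::::Z::
::ZZ:::
:::::::
:::::::
k=29  :::::::
:ZZ::::
ZZZZ:::
ZvZ:Z::
::::Z::
::ZZ:::
:::::::
:::::::

1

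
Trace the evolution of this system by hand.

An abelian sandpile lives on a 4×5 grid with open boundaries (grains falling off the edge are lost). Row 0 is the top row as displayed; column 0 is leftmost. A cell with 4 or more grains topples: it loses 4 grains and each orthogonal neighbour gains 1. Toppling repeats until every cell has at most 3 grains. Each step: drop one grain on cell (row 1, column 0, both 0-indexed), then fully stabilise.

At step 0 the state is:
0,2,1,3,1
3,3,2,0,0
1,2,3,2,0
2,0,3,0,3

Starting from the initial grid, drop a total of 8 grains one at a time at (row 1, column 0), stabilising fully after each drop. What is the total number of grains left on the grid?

31

gen 0: 0,2,1,3,1
3,3,2,0,0
1,2,3,2,0
2,0,3,0,3
gen 1: 1,3,1,3,1
1,0,3,0,0
2,3,3,2,0
2,0,3,0,3
gen 2: 1,3,1,3,1
2,0,3,0,0
2,3,3,2,0
2,0,3,0,3
gen 3: 1,3,1,3,1
3,0,3,0,0
2,3,3,2,0
2,0,3,0,3
gen 4: 2,3,1,3,1
0,1,3,0,0
3,3,3,2,0
2,0,3,0,3
gen 5: 2,3,1,3,1
1,1,3,0,0
3,3,3,2,0
2,0,3,0,3
gen 6: 2,3,1,3,1
2,1,3,0,0
3,3,3,2,0
2,0,3,0,3
gen 7: 2,3,1,3,1
3,1,3,0,0
3,3,3,2,0
2,0,3,0,3
gen 8: 0,1,3,3,1
3,1,1,1,0
1,2,2,3,0
3,2,0,1,3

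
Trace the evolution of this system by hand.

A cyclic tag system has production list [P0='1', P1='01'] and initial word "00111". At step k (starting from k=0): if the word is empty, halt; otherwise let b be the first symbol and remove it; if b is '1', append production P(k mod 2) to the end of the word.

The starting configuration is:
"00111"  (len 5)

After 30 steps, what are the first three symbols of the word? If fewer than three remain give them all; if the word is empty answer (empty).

101

k=0  "00111"  (len 5)
k=1  "0111"  (len 4)
k=2  "111"  (len 3)
k=3  "111"  (len 3)
k=4  "1101"  (len 4)
k=5  "1011"  (len 4)
k=6  "01101"  (len 5)
k=7  "1101"  (len 4)
k=8  "10101"  (len 5)
k=9  "01011"  (len 5)
k=10  "1011"  (len 4)
k=11  "0111"  (len 4)
k=12  "111"  (len 3)
k=13  "111"  (len 3)
k=14  "1101"  (len 4)
k=15  "1011"  (len 4)
k=16  "01101"  (len 5)
k=17  "1101"  (len 4)
k=18  "10101"  (len 5)
k=19  "01011"  (len 5)
k=20  "1011"  (len 4)
k=21  "0111"  (len 4)
k=22  "111"  (len 3)
k=23  "111"  (len 3)
k=24  "1101"  (len 4)
k=25  "1011"  (len 4)
k=26  "01101"  (len 5)
k=27  "1101"  (len 4)
k=28  "10101"  (len 5)
k=29  "01011"  (len 5)
k=30  "1011"  (len 4)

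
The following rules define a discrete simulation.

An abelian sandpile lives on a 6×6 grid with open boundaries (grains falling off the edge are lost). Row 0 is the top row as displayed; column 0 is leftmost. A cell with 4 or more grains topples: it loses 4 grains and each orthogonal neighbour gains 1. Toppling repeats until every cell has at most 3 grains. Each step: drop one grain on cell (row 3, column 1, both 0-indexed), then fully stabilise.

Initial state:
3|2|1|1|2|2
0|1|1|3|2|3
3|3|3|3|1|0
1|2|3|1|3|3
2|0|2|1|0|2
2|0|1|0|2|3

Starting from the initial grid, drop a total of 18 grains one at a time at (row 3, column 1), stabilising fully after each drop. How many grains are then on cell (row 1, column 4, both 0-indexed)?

3

t=0: 3|2|1|1|2|2
0|1|1|3|2|3
3|3|3|3|1|0
1|2|3|1|3|3
2|0|2|1|0|2
2|0|1|0|2|3
t=1: 3|2|1|1|2|2
0|1|1|3|2|3
3|3|3|3|1|0
1|3|3|1|3|3
2|0|2|1|0|2
2|0|1|0|2|3
t=2: 3|2|1|2|2|2
1|2|3|0|3|3
0|2|2|1|2|0
3|2|1|3|3|3
2|1|3|1|0|2
2|0|1|0|2|3
t=3: 3|2|1|2|2|2
1|2|3|0|3|3
0|2|2|1|2|0
3|3|1|3|3|3
2|1|3|1|0|2
2|0|1|0|2|3
t=4: 3|2|1|2|2|2
1|2|3|0|3|3
1|3|2|1|2|0
0|1|2|3|3|3
3|2|3|1|0|2
2|0|1|0|2|3
t=5: 3|2|1|2|2|2
1|2|3|0|3|3
1|3|2|1|2|0
0|2|2|3|3|3
3|2|3|1|0|2
2|0|1|0|2|3
t=6: 3|2|1|2|2|2
1|2|3|0|3|3
1|3|2|1|2|0
0|3|2|3|3|3
3|2|3|1|0|2
2|0|1|0|2|3
t=7: 3|2|1|2|2|2
1|3|3|0|3|3
2|0|3|1|2|0
1|1|3|3|3|3
3|3|3|1|0|2
2|0|1|0|2|3
t=8: 3|2|1|2|2|2
1|3|3|0|3|3
2|0|3|1|2|0
1|2|3|3|3|3
3|3|3|1|0|2
2|0|1|0|2|3
t=9: 3|2|1|2|2|2
1|3|3|0|3|3
2|0|3|1|2|0
1|3|3|3|3|3
3|3|3|1|0|2
2|0|1|0|2|3
t=10: 3|3|2|2|2|2
2|0|1|1|3|3
2|3|1|3|3|1
3|2|3|1|1|0
0|2|1|3|1|3
3|1|2|0|2|3
t=11: 3|3|2|2|2|2
2|0|1|1|3|3
2|3|1|3|3|1
3|3|3|1|1|0
0|2|1|3|1|3
3|1|2|0|2|3
t=12: 3|3|2|2|2|2
3|1|1|1|3|3
0|1|3|3|3|1
1|3|0|2|1|0
1|3|2|3|1|3
3|1|2|0|2|3
t=13: 3|3|2|2|2|2
3|1|1|1|3|3
0|2|3|3|3|1
2|1|1|2|1|0
2|0|3|3|1|3
3|2|2|0|2|3
t=14: 3|3|2|2|2|2
3|1|1|1|3|3
0|2|3|3|3|1
2|2|1|2|1|0
2|0|3|3|1|3
3|2|2|0|2|3
t=15: 3|3|2|2|2|2
3|1|1|1|3|3
0|2|3|3|3|1
2|3|1|2|1|0
2|0|3|3|1|3
3|2|2|0|2|3
t=16: 3|3|2|2|2|2
3|1|1|1|3|3
0|3|3|3|3|1
3|0|2|2|1|0
2|1|3|3|1|3
3|2|2|0|2|3
t=17: 3|3|2|2|2|2
3|1|1|1|3|3
0|3|3|3|3|1
3|1|2|2|1|0
2|1|3|3|1|3
3|2|2|0|2|3
t=18: 3|3|2|2|2|2
3|1|1|1|3|3
0|3|3|3|3|1
3|2|2|2|1|0
2|1|3|3|1|3
3|2|2|0|2|3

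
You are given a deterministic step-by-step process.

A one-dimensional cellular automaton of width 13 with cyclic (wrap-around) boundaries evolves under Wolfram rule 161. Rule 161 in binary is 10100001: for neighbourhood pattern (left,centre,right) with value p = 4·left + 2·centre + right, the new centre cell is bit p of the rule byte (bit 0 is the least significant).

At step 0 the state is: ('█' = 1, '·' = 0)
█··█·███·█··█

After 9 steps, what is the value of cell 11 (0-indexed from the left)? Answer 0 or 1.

step 0: █··█·███·█··█
step 1: ····█·█·█····
step 2: ███··█·█··███
step 3: ██····█····██
step 4: █··██···██··█
step 5: ······█······
step 6: █████···█████
step 7: ████··█··████
step 8: ███·······███
step 9: ██··█████··██

1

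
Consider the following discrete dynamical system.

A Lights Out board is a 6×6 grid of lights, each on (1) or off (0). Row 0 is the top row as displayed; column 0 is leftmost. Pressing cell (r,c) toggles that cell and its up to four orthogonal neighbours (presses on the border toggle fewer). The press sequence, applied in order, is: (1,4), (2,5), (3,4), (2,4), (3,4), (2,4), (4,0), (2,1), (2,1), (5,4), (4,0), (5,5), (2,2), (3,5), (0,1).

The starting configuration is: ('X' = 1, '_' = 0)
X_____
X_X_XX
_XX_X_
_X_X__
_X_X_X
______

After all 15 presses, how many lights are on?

18

gen 0: X_____
X_X_XX
_XX_X_
_X_X__
_X_X_X
______
gen 1: X___X_
X_XX__
_XX___
_X_X__
_X_X_X
______
gen 2: X___X_
X_XX_X
_XX_XX
_X_X_X
_X_X_X
______
gen 3: X___X_
X_XX_X
_XX__X
_X__X_
_X_XXX
______
gen 4: X___X_
X_XXXX
_XXXX_
_X____
_X_XXX
______
gen 5: X___X_
X_XXXX
_XXX__
_X_XXX
_X_X_X
______
gen 6: X___X_
X_XX_X
_XX_XX
_X_X_X
_X_X_X
______
gen 7: X___X_
X_XX_X
_XX_XX
XX_X_X
X__X_X
X_____
gen 8: X___X_
XXXX_X
X___XX
X__X_X
X__X_X
X_____
gen 9: X___X_
X_XX_X
_XX_XX
XX_X_X
X__X_X
X_____
gen 10: X___X_
X_XX_X
_XX_XX
XX_X_X
X__XXX
X__XXX
gen 11: X___X_
X_XX_X
_XX_XX
_X_X_X
_X_XXX
___XXX
gen 12: X___X_
X_XX_X
_XX_XX
_X_X_X
_X_XX_
___X__
gen 13: X___X_
X__X_X
___XXX
_XXX_X
_X_XX_
___X__
gen 14: X___X_
X__X_X
___XX_
_XXXX_
_X_XXX
___X__
gen 15: _XX_X_
XX_X_X
___XX_
_XXXX_
_X_XXX
___X__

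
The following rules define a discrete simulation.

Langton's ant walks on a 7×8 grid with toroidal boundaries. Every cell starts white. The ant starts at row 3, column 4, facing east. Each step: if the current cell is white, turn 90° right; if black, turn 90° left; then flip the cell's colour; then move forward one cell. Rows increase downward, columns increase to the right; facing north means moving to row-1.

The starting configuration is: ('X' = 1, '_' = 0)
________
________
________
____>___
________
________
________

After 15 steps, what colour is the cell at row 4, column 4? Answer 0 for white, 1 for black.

1

t=0: ________
________
________
____>___
________
________
________
t=1: ________
________
________
____X___
____v___
________
________
t=2: ________
________
________
____X___
___<X___
________
________
t=3: ________
________
________
___^X___
___XX___
________
________
t=4: ________
________
________
___X>___
___XX___
________
________
t=5: ________
________
____^___
___X____
___XX___
________
________
t=6: ________
________
____X>__
___X____
___XX___
________
________
t=7: ________
________
____XX__
___X_v__
___XX___
________
________
t=8: ________
________
____XX__
___X<X__
___XX___
________
________
t=9: ________
________
____^X__
___XXX__
___XX___
________
________
t=10: ________
________
___<_X__
___XXX__
___XX___
________
________
t=11: ________
___^____
___X_X__
___XXX__
___XX___
________
________
t=12: ________
___X>___
___X_X__
___XXX__
___XX___
________
________
t=13: ________
___XX___
___XvX__
___XXX__
___XX___
________
________
t=14: ________
___XX___
___<XX__
___XXX__
___XX___
________
________
t=15: ________
___XX___
____XX__
___vXX__
___XX___
________
________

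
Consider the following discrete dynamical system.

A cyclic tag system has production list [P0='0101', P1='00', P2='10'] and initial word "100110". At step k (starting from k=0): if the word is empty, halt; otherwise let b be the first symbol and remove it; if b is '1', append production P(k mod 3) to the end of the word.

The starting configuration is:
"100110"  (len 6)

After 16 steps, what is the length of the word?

10

step 0: "100110"  (len 6)
step 1: "001100101"  (len 9)
step 2: "01100101"  (len 8)
step 3: "1100101"  (len 7)
step 4: "1001010101"  (len 10)
step 5: "00101010100"  (len 11)
step 6: "0101010100"  (len 10)
step 7: "101010100"  (len 9)
step 8: "0101010000"  (len 10)
step 9: "101010000"  (len 9)
step 10: "010100000101"  (len 12)
step 11: "10100000101"  (len 11)
step 12: "010000010110"  (len 12)
step 13: "10000010110"  (len 11)
step 14: "000001011000"  (len 12)
step 15: "00001011000"  (len 11)
step 16: "0001011000"  (len 10)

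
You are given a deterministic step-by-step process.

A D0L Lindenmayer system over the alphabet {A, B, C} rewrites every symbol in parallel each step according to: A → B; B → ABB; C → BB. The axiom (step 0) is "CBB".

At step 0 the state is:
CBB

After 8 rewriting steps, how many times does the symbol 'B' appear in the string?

2786

t=0: CBB
t=1: BBABBABB
t=2: ABBABBBABBABBBABBABB
t=3: BABBABBBABBABBABBBABBABBBABBABBABBBABBABBBABBABB
t=4: ABBBABBABBBABBABBABBBABBABBBABBABBBABBABBABBBABBABBBABBABBABBBABBABBBABBABBBABBABBABBBABBABBBABBABBABBBABBABBBABBABB
t=5: BABBABBABBBABBABBBABBABBABBBABBABBBABBABBBABBABBABBBABBABB…ABBBABBABBBABBABBBABBABBABBBABBABBBABBABBABBBABBABBBABBABB  (len 280)
t=6: ABBBABBABBBABBABBBABBABBABBBABBABBBABBABBABBBABBABBBABBABB…ABBBABBABBBABBABBBABBABBABBBABBABBBABBABBABBBABBABBBABBABB  (len 676)
t=7: BABBABBABBBABBABBBABBABBABBBABBABBBABBABBABBBABBABBBABBABB…ABBBABBABBBABBABBBABBABBABBBABBABBBABBABBABBBABBABBBABBABB  (len 1632)
t=8: ABBBABBABBBABBABBBABBABBABBBABBABBBABBABBABBBABBABBBABBABB…ABBBABBABBBABBABBBABBABBABBBABBABBBABBABBABBBABBABBBABBABB  (len 3940)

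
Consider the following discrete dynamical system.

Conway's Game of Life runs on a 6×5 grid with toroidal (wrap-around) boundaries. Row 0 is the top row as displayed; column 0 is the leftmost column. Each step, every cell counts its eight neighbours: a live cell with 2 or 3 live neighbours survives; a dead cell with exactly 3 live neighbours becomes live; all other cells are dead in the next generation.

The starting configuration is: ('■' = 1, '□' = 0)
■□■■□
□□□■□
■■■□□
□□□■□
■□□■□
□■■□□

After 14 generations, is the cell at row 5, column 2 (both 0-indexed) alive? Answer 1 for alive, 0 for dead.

k=0  ■□■■□
□□□■□
■■■□□
□□□■□
■□□■□
□■■□□
k=1  □□□■■
■□□■□
□■■■■
■□□■□
□■□■■
■□□□□
k=2  ■□□■□
■■□□□
□■□□□
□□□□□
□■■■□
■□■□□
k=3  ■□■□□
■■■□■
■■□□□
□■□□□
□■■■□
■□□□□
k=4  □□■■□
□□■■■
□□□□■
□□□□□
■■■□□
■□□■■
k=5  ■■□□□
□□■□■
□□□□■
■■□□□
■■■■□
■□□□□
k=6  ■■□□■
□■□■■
□■□■■
□□□■□
□□■□□
□□□□□
k=7  □■■■■
□■□□□
□□□□□
□□□■■
□□□□□
■■□□□
k=8  □□□■■
■■□■□
□□□□□
□□□□□
■□□□■
■■□■■
k=9  □□□□□
■□■■□
□□□□□
□□□□□
□■□■□
□■■□□
k=10  □□□■□
□□□□□
□□□□□
□□□□□
□■□□□
□■■□□
k=11  □□■□□
□□□□□
□□□□□
□□□□□
□■■□□
□■■□□
k=12  □■■□□
□□□□□
□□□□□
□□□□□
□■■□□
□□□■□
k=13  □□■□□
□□□□□
□□□□□
□□□□□
□□■□□
□□□■□
k=14  □□□□□
□□□□□
□□□□□
□□□□□
□□□□□
□□■■□

1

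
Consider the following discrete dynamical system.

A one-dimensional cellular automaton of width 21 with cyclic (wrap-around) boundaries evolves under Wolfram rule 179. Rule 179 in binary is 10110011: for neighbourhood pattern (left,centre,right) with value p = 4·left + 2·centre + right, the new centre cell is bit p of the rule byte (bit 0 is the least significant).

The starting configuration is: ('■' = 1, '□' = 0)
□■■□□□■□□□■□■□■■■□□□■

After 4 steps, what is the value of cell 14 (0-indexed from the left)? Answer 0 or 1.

k=0  □■■□□□■□□□■□■□■■■□□□■
k=1  ■□□■■■□■■■□■□■□■□■■■□
k=2  □■■□■□■□■□■□■□■□■□■□■
k=3  ■□□■□■□■□■□■□■□■□■□■□
k=4  □■■□■□■□■□■□■□■□■□■□■

1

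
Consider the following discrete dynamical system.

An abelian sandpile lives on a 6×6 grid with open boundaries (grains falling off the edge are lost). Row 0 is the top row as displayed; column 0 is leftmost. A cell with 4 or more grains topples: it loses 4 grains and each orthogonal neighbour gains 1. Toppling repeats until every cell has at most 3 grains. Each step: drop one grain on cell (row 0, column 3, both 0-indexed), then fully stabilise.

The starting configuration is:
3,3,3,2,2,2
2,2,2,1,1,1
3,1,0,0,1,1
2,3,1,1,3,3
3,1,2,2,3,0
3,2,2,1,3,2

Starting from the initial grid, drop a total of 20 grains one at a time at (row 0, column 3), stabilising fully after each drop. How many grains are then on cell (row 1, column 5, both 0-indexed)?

3

[0] 3,3,3,2,2,2
2,2,2,1,1,1
3,1,0,0,1,1
2,3,1,1,3,3
3,1,2,2,3,0
3,2,2,1,3,2
[1] 3,3,3,3,2,2
2,2,2,1,1,1
3,1,0,0,1,1
2,3,1,1,3,3
3,1,2,2,3,0
3,2,2,1,3,2
[2] 0,1,1,1,3,2
3,3,3,2,1,1
3,1,0,0,1,1
2,3,1,1,3,3
3,1,2,2,3,0
3,2,2,1,3,2
[3] 0,1,1,2,3,2
3,3,3,2,1,1
3,1,0,0,1,1
2,3,1,1,3,3
3,1,2,2,3,0
3,2,2,1,3,2
[4] 0,1,1,3,3,2
3,3,3,2,1,1
3,1,0,0,1,1
2,3,1,1,3,3
3,1,2,2,3,0
3,2,2,1,3,2
[5] 0,1,2,1,0,3
3,3,3,3,2,1
3,1,0,0,1,1
2,3,1,1,3,3
3,1,2,2,3,0
3,2,2,1,3,2
[6] 0,1,2,2,0,3
3,3,3,3,2,1
3,1,0,0,1,1
2,3,1,1,3,3
3,1,2,2,3,0
3,2,2,1,3,2
[7] 0,1,2,3,0,3
3,3,3,3,2,1
3,1,0,0,1,1
2,3,1,1,3,3
3,1,2,2,3,0
3,2,2,1,3,2
[8] 1,3,0,2,1,3
1,1,2,1,3,1
0,3,1,1,1,1
3,3,1,1,3,3
3,1,2,2,3,0
3,2,2,1,3,2
[9] 1,3,0,3,1,3
1,1,2,1,3,1
0,3,1,1,1,1
3,3,1,1,3,3
3,1,2,2,3,0
3,2,2,1,3,2
[10] 1,3,1,0,2,3
1,1,2,2,3,1
0,3,1,1,1,1
3,3,1,1,3,3
3,1,2,2,3,0
3,2,2,1,3,2
[11] 1,3,1,1,2,3
1,1,2,2,3,1
0,3,1,1,1,1
3,3,1,1,3,3
3,1,2,2,3,0
3,2,2,1,3,2
[12] 1,3,1,2,2,3
1,1,2,2,3,1
0,3,1,1,1,1
3,3,1,1,3,3
3,1,2,2,3,0
3,2,2,1,3,2
[13] 1,3,1,3,2,3
1,1,2,2,3,1
0,3,1,1,1,1
3,3,1,1,3,3
3,1,2,2,3,0
3,2,2,1,3,2
[14] 1,3,2,0,3,3
1,1,2,3,3,1
0,3,1,1,1,1
3,3,1,1,3,3
3,1,2,2,3,0
3,2,2,1,3,2
[15] 1,3,2,1,3,3
1,1,2,3,3,1
0,3,1,1,1,1
3,3,1,1,3,3
3,1,2,2,3,0
3,2,2,1,3,2
[16] 1,3,2,2,3,3
1,1,2,3,3,1
0,3,1,1,1,1
3,3,1,1,3,3
3,1,2,2,3,0
3,2,2,1,3,2
[17] 1,3,2,3,3,3
1,1,2,3,3,1
0,3,1,1,1,1
3,3,1,1,3,3
3,1,2,2,3,0
3,2,2,1,3,2
[18] 1,3,3,2,2,0
1,1,3,1,1,3
0,3,1,2,2,1
3,3,1,1,3,3
3,1,2,2,3,0
3,2,2,1,3,2
[19] 1,3,3,3,2,0
1,1,3,1,1,3
0,3,1,2,2,1
3,3,1,1,3,3
3,1,2,2,3,0
3,2,2,1,3,2
[20] 2,0,2,1,3,0
1,3,0,3,1,3
0,3,2,2,2,1
3,3,1,1,3,3
3,1,2,2,3,0
3,2,2,1,3,2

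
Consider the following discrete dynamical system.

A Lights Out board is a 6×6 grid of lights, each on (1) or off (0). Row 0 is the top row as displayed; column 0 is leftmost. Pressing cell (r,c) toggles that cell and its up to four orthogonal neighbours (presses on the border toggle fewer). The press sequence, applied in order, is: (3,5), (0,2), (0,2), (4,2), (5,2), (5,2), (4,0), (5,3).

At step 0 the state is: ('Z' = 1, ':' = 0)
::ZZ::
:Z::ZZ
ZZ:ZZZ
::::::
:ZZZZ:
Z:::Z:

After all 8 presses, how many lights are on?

[0] ::ZZ::
:Z::ZZ
ZZ:ZZZ
::::::
:ZZZZ:
Z:::Z:
[1] ::ZZ::
:Z::ZZ
ZZ:ZZ:
::::ZZ
:ZZZZZ
Z:::Z:
[2] :Z::::
:ZZ:ZZ
ZZ:ZZ:
::::ZZ
:ZZZZZ
Z:::Z:
[3] ::ZZ::
:Z::ZZ
ZZ:ZZ:
::::ZZ
:ZZZZZ
Z:::Z:
[4] ::ZZ::
:Z::ZZ
ZZ:ZZ:
::Z:ZZ
::::ZZ
Z:Z:Z:
[5] ::ZZ::
:Z::ZZ
ZZ:ZZ:
::Z:ZZ
::Z:ZZ
ZZ:ZZ:
[6] ::ZZ::
:Z::ZZ
ZZ:ZZ:
::Z:ZZ
::::ZZ
Z:Z:Z:
[7] ::ZZ::
:Z::ZZ
ZZ:ZZ:
Z:Z:ZZ
ZZ::ZZ
::Z:Z:
[8] ::ZZ::
:Z::ZZ
ZZ:ZZ:
Z:Z:ZZ
ZZ:ZZZ
:::Z::

19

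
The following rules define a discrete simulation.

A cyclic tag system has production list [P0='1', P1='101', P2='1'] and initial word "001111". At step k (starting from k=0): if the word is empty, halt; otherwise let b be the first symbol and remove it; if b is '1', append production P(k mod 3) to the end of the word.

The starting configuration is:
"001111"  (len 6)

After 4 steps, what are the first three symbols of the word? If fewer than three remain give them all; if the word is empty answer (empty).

k=0  "001111"  (len 6)
k=1  "01111"  (len 5)
k=2  "1111"  (len 4)
k=3  "1111"  (len 4)
k=4  "1111"  (len 4)

111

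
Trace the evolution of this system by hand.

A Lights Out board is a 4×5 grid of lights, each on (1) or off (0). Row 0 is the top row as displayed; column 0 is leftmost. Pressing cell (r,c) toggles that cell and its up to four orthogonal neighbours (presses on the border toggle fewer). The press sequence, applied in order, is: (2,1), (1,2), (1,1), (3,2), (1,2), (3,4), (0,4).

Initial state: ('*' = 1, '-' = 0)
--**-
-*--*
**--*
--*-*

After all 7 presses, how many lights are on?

7

step 0: --**-
-*--*
**--*
--*-*
step 1: --**-
----*
--*-*
-**-*
step 2: ---*-
-****
----*
-**-*
step 3: -*-*-
*--**
-*--*
-**-*
step 4: -*-*-
*--**
-**-*
---**
step 5: -***-
***-*
-*--*
---**
step 6: -***-
***-*
-*---
-----
step 7: -**-*
***--
-*---
-----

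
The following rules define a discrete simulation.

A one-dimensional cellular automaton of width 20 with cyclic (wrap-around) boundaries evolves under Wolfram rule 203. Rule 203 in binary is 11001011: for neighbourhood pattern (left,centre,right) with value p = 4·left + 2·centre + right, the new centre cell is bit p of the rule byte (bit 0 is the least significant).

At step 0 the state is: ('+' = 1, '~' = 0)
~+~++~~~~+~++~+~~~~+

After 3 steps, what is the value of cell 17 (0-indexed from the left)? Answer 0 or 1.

1

k=0  ~+~++~~~~+~++~+~~~~+
k=1  ~~~++~+++~~++~~~+++~
k=2  +++++~+++~+++~+++++~
k=3  +++++~+++~+++~+++++~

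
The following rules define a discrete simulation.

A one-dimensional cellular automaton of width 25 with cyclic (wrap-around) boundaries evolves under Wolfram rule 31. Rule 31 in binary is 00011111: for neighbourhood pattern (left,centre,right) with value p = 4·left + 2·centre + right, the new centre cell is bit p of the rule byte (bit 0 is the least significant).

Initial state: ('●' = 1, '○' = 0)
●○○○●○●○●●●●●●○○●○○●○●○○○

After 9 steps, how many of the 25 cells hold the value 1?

18

k=0  ●○○○●○●○●●●●●●○○●○○●○●○○○
k=1  ●●●●●○●○●○○○○○●●●●●●○●●●●
k=2  ○○○○○○●○●●●●●●●○○○○○○●○○○
k=3  ●●●●●●●○●○○○○○○●●●●●●●●●●
k=4  ○○○○○○○○●●●●●●●●○○○○○○○○○
k=5  ●●●●●●●●●○○○○○○○●●●●●●●●●
k=6  ○○○○○○○○○●●●●●●●●○○○○○○○○
k=7  ●●●●●●●●●●○○○○○○○●●●●●●●●
k=8  ○○○○○○○○○○●●●●●●●●○○○○○○○
k=9  ●●●●●●●●●●●○○○○○○○●●●●●●●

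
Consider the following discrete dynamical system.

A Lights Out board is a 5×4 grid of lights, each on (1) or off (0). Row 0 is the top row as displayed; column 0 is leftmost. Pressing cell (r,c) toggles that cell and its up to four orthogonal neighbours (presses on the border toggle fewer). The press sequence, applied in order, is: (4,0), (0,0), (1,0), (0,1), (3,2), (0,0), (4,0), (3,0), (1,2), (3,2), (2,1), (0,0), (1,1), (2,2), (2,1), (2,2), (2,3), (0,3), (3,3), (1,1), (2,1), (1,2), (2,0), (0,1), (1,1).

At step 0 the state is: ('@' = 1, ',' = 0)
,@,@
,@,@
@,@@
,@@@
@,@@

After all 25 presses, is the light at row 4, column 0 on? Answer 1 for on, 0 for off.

step 0: ,@,@
,@,@
@,@@
,@@@
@,@@
step 1: ,@,@
,@,@
@,@@
@@@@
,@@@
step 2: @,,@
@@,@
@,@@
@@@@
,@@@
step 3: ,,,@
,,,@
,,@@
@@@@
,@@@
step 4: @@@@
,@,@
,,@@
@@@@
,@@@
step 5: @@@@
,@,@
,,,@
@,,,
,@,@
step 6: ,,@@
@@,@
,,,@
@,,,
,@,@
step 7: ,,@@
@@,@
,,,@
,,,,
@,,@
step 8: ,,@@
@@,@
@,,@
@@,,
,,,@
step 9: ,,,@
@,@,
@,@@
@@,,
,,,@
step 10: ,,,@
@,@,
@,,@
@,@@
,,@@
step 11: ,,,@
@@@,
,@@@
@@@@
,,@@
step 12: @@,@
,@@,
,@@@
@@@@
,,@@
step 13: @,,@
@,,,
,,@@
@@@@
,,@@
step 14: @,,@
@,@,
,@,,
@@,@
,,@@
step 15: @,,@
@@@,
@,@,
@,,@
,,@@
step 16: @,,@
@@,,
@@,@
@,@@
,,@@
step 17: @,,@
@@,@
@@@,
@,@,
,,@@
step 18: @,@,
@@,,
@@@,
@,@,
,,@@
step 19: @,@,
@@,,
@@@@
@,,@
,,@,
step 20: @@@,
,,@,
@,@@
@,,@
,,@,
step 21: @@@,
,@@,
,@,@
@@,@
,,@,
step 22: @@,,
,,,@
,@@@
@@,@
,,@,
step 23: @@,,
@,,@
@,@@
,@,@
,,@,
step 24: ,,@,
@@,@
@,@@
,@,@
,,@,
step 25: ,@@,
,,@@
@@@@
,@,@
,,@,

0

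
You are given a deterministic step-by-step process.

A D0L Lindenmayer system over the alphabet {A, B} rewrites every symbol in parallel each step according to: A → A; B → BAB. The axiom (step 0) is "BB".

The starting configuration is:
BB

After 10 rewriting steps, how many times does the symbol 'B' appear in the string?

k=0  BB
k=1  BABBAB
k=2  BABABABBABABAB
k=3  BABABABABABABABBABABABABABABAB
k=4  BABABABABABABABABABABABABABABABBABABABABABABABABABABABABABABAB
k=5  BABABABABABABABABABABABABABABABABABABABABABABABABABABABABA…ABABABABABABABABABABABABABABABABABABABABABABABABABABABABAB  (len 126)
k=6  BABABABABABABABABABABABABABABABABABABABABABABABABABABABABA…ABABABABABABABABABABABABABABABABABABABABABABABABABABABABAB  (len 254)
k=7  BABABABABABABABABABABABABABABABABABABABABABABABABABABABABA…ABABABABABABABABABABABABABABABABABABABABABABABABABABABABAB  (len 510)
k=8  BABABABABABABABABABABABABABABABABABABABABABABABABABABABABA…ABABABABABABABABABABABABABABABABABABABABABABABABABABABABAB  (len 1022)
k=9  BABABABABABABABABABABABABABABABABABABABABABABABABABABABABA…ABABABABABABABABABABABABABABABABABABABABABABABABABABABABAB  (len 2046)
k=10  BABABABABABABABABABABABABABABABABABABABABABABABABABABABABA…ABABABABABABABABABABABABABABABABABABABABABABABABABABABABAB  (len 4094)

2048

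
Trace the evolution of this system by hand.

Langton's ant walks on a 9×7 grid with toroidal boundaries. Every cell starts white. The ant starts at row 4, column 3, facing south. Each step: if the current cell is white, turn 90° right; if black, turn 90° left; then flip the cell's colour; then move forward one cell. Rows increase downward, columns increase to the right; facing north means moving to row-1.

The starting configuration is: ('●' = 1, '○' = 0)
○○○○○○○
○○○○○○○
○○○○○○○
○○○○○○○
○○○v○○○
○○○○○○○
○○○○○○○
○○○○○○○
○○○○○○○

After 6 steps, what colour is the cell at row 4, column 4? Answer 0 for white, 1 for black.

1

step 0: ○○○○○○○
○○○○○○○
○○○○○○○
○○○○○○○
○○○v○○○
○○○○○○○
○○○○○○○
○○○○○○○
○○○○○○○
step 1: ○○○○○○○
○○○○○○○
○○○○○○○
○○○○○○○
○○<●○○○
○○○○○○○
○○○○○○○
○○○○○○○
○○○○○○○
step 2: ○○○○○○○
○○○○○○○
○○○○○○○
○○^○○○○
○○●●○○○
○○○○○○○
○○○○○○○
○○○○○○○
○○○○○○○
step 3: ○○○○○○○
○○○○○○○
○○○○○○○
○○●>○○○
○○●●○○○
○○○○○○○
○○○○○○○
○○○○○○○
○○○○○○○
step 4: ○○○○○○○
○○○○○○○
○○○○○○○
○○●●○○○
○○●v○○○
○○○○○○○
○○○○○○○
○○○○○○○
○○○○○○○
step 5: ○○○○○○○
○○○○○○○
○○○○○○○
○○●●○○○
○○●○>○○
○○○○○○○
○○○○○○○
○○○○○○○
○○○○○○○
step 6: ○○○○○○○
○○○○○○○
○○○○○○○
○○●●○○○
○○●○●○○
○○○○v○○
○○○○○○○
○○○○○○○
○○○○○○○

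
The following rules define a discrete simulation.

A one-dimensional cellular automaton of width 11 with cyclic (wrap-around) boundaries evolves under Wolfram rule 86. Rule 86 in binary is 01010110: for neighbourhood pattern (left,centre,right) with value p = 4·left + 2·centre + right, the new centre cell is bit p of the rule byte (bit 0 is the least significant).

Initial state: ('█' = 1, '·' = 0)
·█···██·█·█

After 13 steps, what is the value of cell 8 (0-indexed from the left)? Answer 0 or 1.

t=0: ·█···██·█·█
t=1: ·██·█·█·█·█
t=2: ··█·█·█·█·█
t=3: ███·█·█·█·█
t=4: ··█·█·█·█··
t=5: ·██·█·█·██·
t=6: █·█·█·█··██
t=7: █·█·█·███··
t=8: █·█·█···███
t=9: █·█·██·█···
t=10: █·█··█·██·█
t=11: █·████··█··
t=12: █····██████
t=13: ██··█······

0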